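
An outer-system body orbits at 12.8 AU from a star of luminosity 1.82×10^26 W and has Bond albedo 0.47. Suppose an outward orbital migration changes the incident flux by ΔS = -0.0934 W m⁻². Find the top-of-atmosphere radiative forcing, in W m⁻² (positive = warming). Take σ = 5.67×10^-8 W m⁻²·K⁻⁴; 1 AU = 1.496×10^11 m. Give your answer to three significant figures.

-0.0124 W m⁻²

Orbital distance: d = 12.8 AU = 1.915×10^12 m.
Spreading L over a sphere of radius d: S = 1.82×10^26/(4π·1.91×10^12²) = 3.950 W m⁻².
Only a fraction (1−α) is absorbed and it's spread over 4πR², so ΔF = (1−α)ΔS/4 = -0.01238 W m⁻².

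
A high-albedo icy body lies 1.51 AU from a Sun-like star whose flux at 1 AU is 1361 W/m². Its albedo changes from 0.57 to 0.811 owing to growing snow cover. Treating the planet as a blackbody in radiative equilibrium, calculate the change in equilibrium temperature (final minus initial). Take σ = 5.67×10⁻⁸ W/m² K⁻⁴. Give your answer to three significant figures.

-34.1 K

Irradiance scales as 1/d², so S = 1361 W/m² × (1/1.51)² = 596.9 W/m².
Before: T₁ = [596.9·0.43/(4σ)]^(1/4) = 183.4 K.
Final:   T₂ = [S(1−0.811)/(4σ)]^(1/4) = 149.3 K.
Change: 149.3 − 183.4 = -34.07 K.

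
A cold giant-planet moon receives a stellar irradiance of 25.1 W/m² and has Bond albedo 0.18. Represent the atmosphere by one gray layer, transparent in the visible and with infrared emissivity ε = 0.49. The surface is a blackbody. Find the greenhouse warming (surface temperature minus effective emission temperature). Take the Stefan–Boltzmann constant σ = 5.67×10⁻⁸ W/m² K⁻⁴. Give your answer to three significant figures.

Effective emission temperature (TOA balance): σT_e⁴ = S(1−α)/4 = 5.146 W/m² → T_e = 97.60 K.
For a single slab of emissivity ε, T_s⁴ = 2T_e⁴/(2−ε); thus T_s = 97.60·(1.325)^(1/4) = 104.7 K.
Greenhouse warming: T_s − T_e = 7.104 K.

7.10 K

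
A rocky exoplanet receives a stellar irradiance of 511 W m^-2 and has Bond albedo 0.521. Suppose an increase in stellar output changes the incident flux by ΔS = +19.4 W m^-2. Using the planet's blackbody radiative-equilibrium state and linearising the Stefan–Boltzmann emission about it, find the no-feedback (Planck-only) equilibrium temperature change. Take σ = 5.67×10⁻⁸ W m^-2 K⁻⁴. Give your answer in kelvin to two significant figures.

Unperturbed T_e = [511.0·(1−0.521)/(4σ)]^¼ = 181.3 K.
TOA radiative forcing: ΔF = (1−α)ΔS/4 = 0.479·(+19.4)/4 = 2.323 W m^-2.
Linearising σT⁴ gives d(σT⁴)/dT = 4σT_e³ = 1.350 W m^-2 per K.
So ΔT₀ = 2.323/1.350 = 1.72 K.

1.7 K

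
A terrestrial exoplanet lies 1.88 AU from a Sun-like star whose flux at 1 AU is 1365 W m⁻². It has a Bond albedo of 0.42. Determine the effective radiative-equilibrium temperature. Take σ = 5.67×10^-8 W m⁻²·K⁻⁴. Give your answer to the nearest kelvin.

177 kelvin

Flux at the orbit: S = 1365/(1.88)² = 386.2 W m⁻².
The planet absorbs (1−α)S over its disc πR² and re-emits over 4πR², so the mean absorbed flux is (1−0.42)·386.2/4 = 56.00 W m⁻².
Balancing against σT⁴: T = (56.00/5.67×10⁻⁸)^(1/4) = 177.3 K.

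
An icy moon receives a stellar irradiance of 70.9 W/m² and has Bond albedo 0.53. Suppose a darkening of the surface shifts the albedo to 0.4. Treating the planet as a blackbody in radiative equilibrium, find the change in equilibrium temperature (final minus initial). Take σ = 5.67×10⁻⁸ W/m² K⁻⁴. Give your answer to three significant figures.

6.93 K

Initial: T₁ = [S(1−0.53)/(4σ)]^(1/4) = 110.1 K.
With α = 0.4, T₂ = 117.0 K.
Change: 117.0 − 110.1 = 6.931 K.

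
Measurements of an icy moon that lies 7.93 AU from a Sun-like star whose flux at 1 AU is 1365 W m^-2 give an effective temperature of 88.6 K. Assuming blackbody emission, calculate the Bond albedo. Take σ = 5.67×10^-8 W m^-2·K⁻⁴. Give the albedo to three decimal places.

0.356

Irradiance scales as 1/d², so S = 1365 W m^-2 × (1/7.93)² = 21.71 W m^-2.
Rearranging the radiative balance, α = 1 − 4σT⁴/S.
4σT⁴ = 4·5.67×10⁻⁸·(88.6)⁴ = 13.98 W m^-2.
1−α = 13.98/21.71 = 0.6439, so α = 0.3561.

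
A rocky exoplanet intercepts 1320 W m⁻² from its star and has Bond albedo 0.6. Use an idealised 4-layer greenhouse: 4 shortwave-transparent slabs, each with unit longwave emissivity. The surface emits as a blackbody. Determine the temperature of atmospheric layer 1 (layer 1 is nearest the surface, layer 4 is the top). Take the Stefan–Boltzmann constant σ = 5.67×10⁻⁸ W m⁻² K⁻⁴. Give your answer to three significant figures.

The effective emission temperature is T_e = [S(1−α)/(4σ)]^¼ = 219.7 K.
In the N-layer model, layer k (counted from the surface) has T_k = (N+1−k)^(1/4)·T_e.
T_1 = (4)^(1/4)·219.7 = 310.6 K.

311 kelvin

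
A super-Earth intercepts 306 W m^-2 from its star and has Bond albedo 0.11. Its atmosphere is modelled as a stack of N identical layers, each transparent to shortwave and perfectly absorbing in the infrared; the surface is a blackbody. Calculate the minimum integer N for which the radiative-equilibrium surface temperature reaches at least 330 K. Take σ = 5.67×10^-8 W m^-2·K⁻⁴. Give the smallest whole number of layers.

OLR = S(1−α)/4 = 68.09 W m^-2; the top layer radiates at T_e = 186.2 K.
T_s = (N+1)^(1/4)·T_e ≥ 330 K requires N+1 ≥ (T_s/T_e)⁴ = (330/186.2)⁴ = 9.876.
Rounding up, N = 9.

9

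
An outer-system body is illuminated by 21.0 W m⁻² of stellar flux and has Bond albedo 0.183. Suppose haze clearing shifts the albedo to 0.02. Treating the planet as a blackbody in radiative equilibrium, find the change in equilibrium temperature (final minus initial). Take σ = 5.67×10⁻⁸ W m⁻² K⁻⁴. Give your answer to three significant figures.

4.34 K

Before: T₁ = [21.00·0.817/(4σ)]^(1/4) = 93.26 K.
Final:   T₂ = [S(1−0.02)/(4σ)]^(1/4) = 97.60 K.
ΔT = T₂ − T₁ = 4.339 K.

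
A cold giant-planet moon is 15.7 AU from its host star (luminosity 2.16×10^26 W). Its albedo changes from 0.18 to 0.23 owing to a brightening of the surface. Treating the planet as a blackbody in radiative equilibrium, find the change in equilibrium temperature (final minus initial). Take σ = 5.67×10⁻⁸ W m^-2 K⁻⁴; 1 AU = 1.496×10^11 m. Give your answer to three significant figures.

-0.904 kelvin

d = 15.7 × 1.496×10^11 m = 2.349×10^12 m.
Flux at the orbit: S = L/(4πd²) = 2.16×10^26/(4π·(2.35×10^12)²) = 3.116 W m^-2.
Before: T₁ = [3.116·0.82/(4σ)]^(1/4) = 57.93 K.
With α = 0.23, T₂ = 57.03 K.
Change: 57.03 − 57.93 = -0.9041 K.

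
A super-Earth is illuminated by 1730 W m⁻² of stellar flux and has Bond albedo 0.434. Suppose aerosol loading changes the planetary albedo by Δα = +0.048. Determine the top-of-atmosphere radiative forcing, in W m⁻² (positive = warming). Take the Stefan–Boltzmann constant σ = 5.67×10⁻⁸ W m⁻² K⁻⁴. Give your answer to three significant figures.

ΔF = −(S/4)Δα = −(1730/4)×(+0.048) = -20.76 W m⁻².

-20.8 W m⁻²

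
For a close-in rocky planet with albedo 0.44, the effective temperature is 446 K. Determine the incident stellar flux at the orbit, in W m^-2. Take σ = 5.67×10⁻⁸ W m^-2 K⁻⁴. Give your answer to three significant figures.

Invert the energy balance for S: S = 4σT⁴/(1−α).
σT⁴ = 5.67×10⁻⁸·(446)⁴ = 2243 W m^-2.
So S = 4×2243/(1−0.44) = 16020 W m^-2.

16000 W m^-2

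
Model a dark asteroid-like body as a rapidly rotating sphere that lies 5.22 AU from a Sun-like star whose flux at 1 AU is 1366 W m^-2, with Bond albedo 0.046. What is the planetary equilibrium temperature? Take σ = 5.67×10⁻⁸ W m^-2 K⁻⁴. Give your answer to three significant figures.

121 K

Flux at the orbit: S = 1366/(5.22)² = 50.13 W m^-2.
The planet absorbs (1−α)S over its disc πR² and re-emits over 4πR², so the mean absorbed flux is (1−0.046)·50.13/4 = 11.96 W m^-2.
Balancing against σT⁴: T = (11.96/5.67×10⁻⁸)^(1/4) = 120.5 K.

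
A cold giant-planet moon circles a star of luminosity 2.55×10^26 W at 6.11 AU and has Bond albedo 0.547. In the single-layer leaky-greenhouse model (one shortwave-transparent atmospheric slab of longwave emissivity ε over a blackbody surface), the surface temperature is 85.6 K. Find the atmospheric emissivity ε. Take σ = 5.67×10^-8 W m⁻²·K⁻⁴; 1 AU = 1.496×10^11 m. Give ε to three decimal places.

0.193

Orbital distance: d = 6.11 AU = 9.141×10^11 m.
Spreading L over a sphere of radius d: S = 2.55×10^26/(4π·9.14×10^11²) = 24.29 W m⁻².
First, T_e = [24.29·(1−0.547)/(4σ)]^(1/4) = 83.46 K.
Inverting T_s⁴ = 2T_e⁴/(2−ε): (T_e/T_s)⁴ = 0.9035, so ε = 2(1 − 0.9035) = 0.1929.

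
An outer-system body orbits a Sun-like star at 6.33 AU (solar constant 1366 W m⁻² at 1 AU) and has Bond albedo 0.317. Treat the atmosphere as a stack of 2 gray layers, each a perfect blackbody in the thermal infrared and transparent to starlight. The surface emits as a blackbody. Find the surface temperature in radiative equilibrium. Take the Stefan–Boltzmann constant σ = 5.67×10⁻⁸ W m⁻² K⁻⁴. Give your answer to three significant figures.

Flux at the orbit: S = 1366/(6.33)² = 34.09 W m⁻².
Top-of-atmosphere balance: σT_e⁴ = S(1−α)/4 = 5.821 W m⁻² → T_e = 100.7 K.
With N = 2 opaque layers, T_s = (N+1)^(1/4)·T_e = 3^(1/4)·100.7 = 132.5 K.

132 kelvin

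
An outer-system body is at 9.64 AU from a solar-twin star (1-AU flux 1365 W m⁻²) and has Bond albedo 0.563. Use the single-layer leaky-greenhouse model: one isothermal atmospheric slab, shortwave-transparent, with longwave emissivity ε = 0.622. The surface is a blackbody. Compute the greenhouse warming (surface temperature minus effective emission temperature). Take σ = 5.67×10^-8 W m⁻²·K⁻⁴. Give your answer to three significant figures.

Flux at the orbit: S = 1365/(9.64)² = 14.69 W m⁻².
Effective emission temperature (TOA balance): σT_e⁴ = S(1−α)/4 = 1.605 W m⁻² → T_e = 72.94 K.
Surface balance with a leaky layer gives σT_s⁴ = σT_e⁴·2/(2−ε), so T_s = T_e·[2/(2−0.622)]^(1/4) = 80.06 K.
The atmosphere warms the surface by 7.119 K.

7.12 K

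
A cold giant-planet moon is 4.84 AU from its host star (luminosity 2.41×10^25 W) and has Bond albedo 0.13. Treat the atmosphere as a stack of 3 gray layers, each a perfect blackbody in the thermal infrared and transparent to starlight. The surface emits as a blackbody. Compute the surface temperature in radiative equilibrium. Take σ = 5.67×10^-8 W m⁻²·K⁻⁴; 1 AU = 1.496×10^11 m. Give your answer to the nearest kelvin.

d = 4.84 × 1.496×10^11 m = 7.241×10^11 m.
Flux at the orbit: S = L/(4πd²) = 2.41×10^25/(4π·(7.24×10^11)²) = 3.658 W m⁻².
OLR = S(1−α)/4 = 0.7956 W m⁻²; the top layer radiates at T_e = 61.20 K.
With N = 3 opaque layers, T_s = (N+1)^(1/4)·T_e = 4^(1/4)·61.20 = 86.56 K.

87 K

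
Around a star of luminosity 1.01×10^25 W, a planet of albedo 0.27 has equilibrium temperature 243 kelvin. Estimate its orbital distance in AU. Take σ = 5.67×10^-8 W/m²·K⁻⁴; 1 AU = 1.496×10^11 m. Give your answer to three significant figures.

The flux needed for this T is 4σT⁴/(1−0.27) = 1083 W/m².
S = L/(4πd²) → d = √(L/4πS) = √(1.01×10^25/(4π·1083)) = 2.724×10^10 m = 0.1821 AU.

0.182 AU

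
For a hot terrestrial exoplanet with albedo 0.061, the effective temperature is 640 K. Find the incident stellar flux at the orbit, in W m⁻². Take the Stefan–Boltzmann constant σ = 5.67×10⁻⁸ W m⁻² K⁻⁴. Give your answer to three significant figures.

Invert the energy balance for S: S = 4σT⁴/(1−α).
σT⁴ = 5.67×10⁻⁸·(640)⁴ = 9513 W m⁻².
S = 4·9513/0.939 = 40520 W m⁻².

40500 W m⁻²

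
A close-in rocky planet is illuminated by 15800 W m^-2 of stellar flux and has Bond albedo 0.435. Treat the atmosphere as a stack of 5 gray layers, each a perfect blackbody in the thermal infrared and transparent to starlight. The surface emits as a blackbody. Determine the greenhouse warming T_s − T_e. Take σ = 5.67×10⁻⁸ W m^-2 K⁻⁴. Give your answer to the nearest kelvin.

The effective emission temperature is T_e = [S(1−α)/(4σ)]^¼ = 445.4 K.
Surface: T_s = (6)^¼·T_e = 697.1 K.
So the greenhouse effect raises the surface by 697.1 − 445.4 = 251.7 K.

252 K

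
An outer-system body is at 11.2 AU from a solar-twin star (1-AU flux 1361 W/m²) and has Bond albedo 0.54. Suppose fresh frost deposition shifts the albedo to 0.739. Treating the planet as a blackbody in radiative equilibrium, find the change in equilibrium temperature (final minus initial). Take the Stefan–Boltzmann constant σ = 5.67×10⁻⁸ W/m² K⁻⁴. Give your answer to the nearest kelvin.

-9 K

Irradiance scales as 1/d², so S = 1361 W/m² × (1/11.2)² = 10.85 W/m².
Initial: T₁ = [S(1−0.54)/(4σ)]^(1/4) = 68.49 K.
With α = 0.739, T₂ = 59.44 K.
Change: 59.44 − 68.49 = -9.048 K.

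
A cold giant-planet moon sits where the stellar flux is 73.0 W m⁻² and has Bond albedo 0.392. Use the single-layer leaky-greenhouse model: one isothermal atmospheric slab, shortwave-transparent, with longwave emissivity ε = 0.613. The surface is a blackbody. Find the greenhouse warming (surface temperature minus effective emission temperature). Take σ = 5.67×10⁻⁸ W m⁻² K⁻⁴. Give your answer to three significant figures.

The planet radiates to space at T_e = [S(1−α)/(4σ)]^(1/4) = 118.3 K.
The surface balance (absorbed SW + ε·downward IR = σT_s⁴) with T_a⁴ = T_s⁴/2 reduces to T_s = T_e·[2/(2−ε)]^¼ = 129.6 K.
T_s − T_e = 129.6 − 118.3 = 11.33 K.

11.3 kelvin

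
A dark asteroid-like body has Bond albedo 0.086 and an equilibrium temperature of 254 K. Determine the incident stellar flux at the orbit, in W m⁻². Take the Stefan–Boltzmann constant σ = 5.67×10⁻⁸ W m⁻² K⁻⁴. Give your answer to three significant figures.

1030 W m⁻²

Invert the energy balance for S: S = 4σT⁴/(1−α).
The emitted flux is σT⁴ = 236.0 W m⁻².
So S = 4×236.0/(1−0.086) = 1033 W m⁻².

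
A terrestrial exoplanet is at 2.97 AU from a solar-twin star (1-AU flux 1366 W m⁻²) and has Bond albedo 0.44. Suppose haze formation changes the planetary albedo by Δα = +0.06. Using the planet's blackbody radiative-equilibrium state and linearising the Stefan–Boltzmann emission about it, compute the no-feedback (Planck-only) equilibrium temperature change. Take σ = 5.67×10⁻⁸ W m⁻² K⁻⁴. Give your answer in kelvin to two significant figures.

-3.7 kelvin

Flux at the orbit: S = 1366/(2.97)² = 154.9 W m⁻².
Unperturbed T_e = [154.9·(1−0.44)/(4σ)]^¼ = 139.8 K.
TOA radiative forcing: ΔF = −S·Δα/4 = −154.9·(+0.06)/4 = -2.323 W m⁻².
Linearising σT⁴ gives d(σT⁴)/dT = 4σT_e³ = 0.6202 W m⁻² per K.
Hence the no-feedback warming is ΔF/(4σT_e³) = -3.75 K.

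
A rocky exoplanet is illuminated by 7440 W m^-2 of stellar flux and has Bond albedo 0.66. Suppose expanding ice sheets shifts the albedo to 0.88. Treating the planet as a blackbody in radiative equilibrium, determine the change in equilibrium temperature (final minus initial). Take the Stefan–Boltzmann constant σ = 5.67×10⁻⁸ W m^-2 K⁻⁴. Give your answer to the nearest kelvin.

-74 K

With α = 0.66, T₁ = 325.0 K.
With α = 0.88, T₂ = 250.5 K.
Change: 250.5 − 325.0 = -74.49 K.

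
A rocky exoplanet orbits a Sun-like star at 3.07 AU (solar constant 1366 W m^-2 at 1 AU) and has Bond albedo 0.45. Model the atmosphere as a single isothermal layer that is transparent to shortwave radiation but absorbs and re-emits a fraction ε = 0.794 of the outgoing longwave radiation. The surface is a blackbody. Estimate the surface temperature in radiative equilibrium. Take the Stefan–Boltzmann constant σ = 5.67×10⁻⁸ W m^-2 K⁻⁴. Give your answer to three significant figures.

Flux at the orbit: S = 1366/(3.07)² = 144.9 W m^-2.
The planet radiates to space at T_e = [S(1−α)/(4σ)]^(1/4) = 136.9 K.
Surface balance with a leaky layer gives σT_s⁴ = σT_e⁴·2/(2−ε), so T_s = T_e·[2/(2−0.794)]^(1/4) = 155.4 K.

155 K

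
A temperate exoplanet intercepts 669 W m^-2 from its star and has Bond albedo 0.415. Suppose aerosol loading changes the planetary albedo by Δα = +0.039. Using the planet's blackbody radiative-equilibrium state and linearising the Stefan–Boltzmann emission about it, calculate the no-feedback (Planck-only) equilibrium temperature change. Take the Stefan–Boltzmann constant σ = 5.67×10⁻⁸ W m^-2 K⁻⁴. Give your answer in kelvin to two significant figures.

-3.4 K

Unperturbed T_e = [669.0·(1−0.415)/(4σ)]^¼ = 203.8 K.
ΔF = −(S/4)Δα = −(669.0/4)×(+0.039) = -6.523 W m^-2.
The Planck feedback parameter is 4σT_e³ = 1.920 W m^-2/K.
Hence the no-feedback warming is ΔF/(4σT_e³) = -3.40 K.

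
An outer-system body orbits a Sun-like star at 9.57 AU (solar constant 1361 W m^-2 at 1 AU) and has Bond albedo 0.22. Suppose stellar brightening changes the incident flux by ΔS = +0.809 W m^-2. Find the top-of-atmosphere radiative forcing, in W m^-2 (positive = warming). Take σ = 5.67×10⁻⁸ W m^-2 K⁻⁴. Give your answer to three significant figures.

0.158 W m^-2

By the inverse-square law, S = 1361/9.57² = 14.86 W m^-2.
TOA radiative forcing: ΔF = (1−α)ΔS/4 = 0.78·(+0.809)/4 = 0.1578 W m^-2.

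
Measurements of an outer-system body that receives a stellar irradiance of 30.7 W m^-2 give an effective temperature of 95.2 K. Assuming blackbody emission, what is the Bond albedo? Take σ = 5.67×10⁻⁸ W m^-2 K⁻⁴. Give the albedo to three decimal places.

0.393

Energy balance: S(1−α)/4 = σT⁴, so 1−α = 4σT⁴/S.
4σT⁴ = 4·5.67×10⁻⁸·(95.2)⁴ = 18.63 W m^-2.
Hence α = 1 − 18.63/30.70 = 0.3932.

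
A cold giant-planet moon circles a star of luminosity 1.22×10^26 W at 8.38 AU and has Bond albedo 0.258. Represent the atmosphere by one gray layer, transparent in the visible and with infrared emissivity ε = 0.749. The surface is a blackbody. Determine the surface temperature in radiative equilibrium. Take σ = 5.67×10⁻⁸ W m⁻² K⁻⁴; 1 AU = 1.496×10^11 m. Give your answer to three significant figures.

75.4 K

Orbital distance: d = 8.38 AU = 1.254×10^12 m.
Spreading L over a sphere of radius d: S = 1.22×10^26/(4π·1.25×10^12²) = 6.177 W m⁻².
At the top of the atmosphere, σT_e⁴ = S(1−α)/4 = 1.146 W m⁻², giving T_e = 67.05 K.
Surface balance with a leaky layer gives σT_s⁴ = σT_e⁴·2/(2−ε), so T_s = T_e·[2/(2−0.749)]^(1/4) = 75.39 K.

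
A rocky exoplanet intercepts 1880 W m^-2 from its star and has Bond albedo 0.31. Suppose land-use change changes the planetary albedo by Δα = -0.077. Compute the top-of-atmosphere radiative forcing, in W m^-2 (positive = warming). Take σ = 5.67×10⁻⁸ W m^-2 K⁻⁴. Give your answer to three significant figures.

36.2 W m^-2

ΔF = −(S/4)Δα = −(1880/4)×(-0.077) = 36.19 W m^-2.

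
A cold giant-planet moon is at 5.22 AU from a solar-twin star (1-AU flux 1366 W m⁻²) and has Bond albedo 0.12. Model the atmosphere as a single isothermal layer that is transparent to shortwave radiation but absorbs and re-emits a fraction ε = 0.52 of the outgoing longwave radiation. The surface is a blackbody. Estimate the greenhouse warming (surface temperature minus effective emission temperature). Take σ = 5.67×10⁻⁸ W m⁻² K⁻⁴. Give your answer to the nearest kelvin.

9 K

Irradiance scales as 1/d², so S = 1366 W m⁻² × (1/5.22)² = 50.13 W m⁻².
Effective emission temperature (TOA balance): σT_e⁴ = S(1−α)/4 = 11.03 W m⁻² → T_e = 118.1 K.
For a single slab of emissivity ε, T_s⁴ = 2T_e⁴/(2−ε); thus T_s = 118.1·(1.351)^(1/4) = 127.3 K.
The atmosphere warms the surface by 9.233 K.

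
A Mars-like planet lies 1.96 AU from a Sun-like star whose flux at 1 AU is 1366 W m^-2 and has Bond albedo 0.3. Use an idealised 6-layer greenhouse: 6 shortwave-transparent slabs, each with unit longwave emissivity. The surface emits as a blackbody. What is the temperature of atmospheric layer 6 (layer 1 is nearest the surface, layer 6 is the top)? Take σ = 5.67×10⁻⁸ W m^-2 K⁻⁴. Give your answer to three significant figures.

By the inverse-square law, S = 1366/1.96² = 355.6 W m^-2.
Top-of-atmosphere balance: σT_e⁴ = S(1−α)/4 = 62.23 W m^-2 → T_e = 182.0 K.
In the N-layer model, layer k (counted from the surface) has T_k = (N+1−k)^(1/4)·T_e.
With k = 6: T_6 = (6+1−6)^¼·182.0 K = 182.0 K.

182 K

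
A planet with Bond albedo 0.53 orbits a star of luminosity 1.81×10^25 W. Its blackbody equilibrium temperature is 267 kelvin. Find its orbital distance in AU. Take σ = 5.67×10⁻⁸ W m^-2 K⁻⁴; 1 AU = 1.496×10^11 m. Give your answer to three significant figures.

The flux needed for this T is 4σT⁴/(1−0.53) = 2452 W m^-2.
From L = 4πd²S, d = √(1.81×10^25/(4π·2452)) = 2.423×10^10 m = 0.1620 AU.

0.162 AU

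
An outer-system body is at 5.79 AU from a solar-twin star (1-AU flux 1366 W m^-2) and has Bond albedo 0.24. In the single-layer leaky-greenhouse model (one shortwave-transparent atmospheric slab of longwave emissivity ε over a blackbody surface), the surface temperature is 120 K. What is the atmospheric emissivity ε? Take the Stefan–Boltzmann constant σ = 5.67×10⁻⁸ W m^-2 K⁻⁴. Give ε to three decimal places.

Irradiance scales as 1/d², so S = 1366 W m^-2 × (1/5.79)² = 40.75 W m^-2.
TOA balance gives T_e = 108.1 K.
Since (2−ε)/2 = (T_e/T_s)⁴ = 0.6585, ε = 0.6831.

0.683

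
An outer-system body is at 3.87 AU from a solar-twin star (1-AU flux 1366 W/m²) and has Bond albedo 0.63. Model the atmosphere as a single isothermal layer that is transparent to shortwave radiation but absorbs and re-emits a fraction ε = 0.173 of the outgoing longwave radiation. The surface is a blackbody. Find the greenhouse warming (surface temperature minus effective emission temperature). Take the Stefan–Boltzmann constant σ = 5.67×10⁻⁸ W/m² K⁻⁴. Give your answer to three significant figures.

2.53 K

By the inverse-square law, S = 1366/3.87² = 91.21 W/m².
Effective emission temperature (TOA balance): σT_e⁴ = S(1−α)/4 = 8.437 W/m² → T_e = 110.4 K.
For a single slab of emissivity ε, T_s⁴ = 2T_e⁴/(2−ε); thus T_s = 110.4·(1.095)^(1/4) = 113.0 K.
Greenhouse warming: T_s − T_e = 2.527 K.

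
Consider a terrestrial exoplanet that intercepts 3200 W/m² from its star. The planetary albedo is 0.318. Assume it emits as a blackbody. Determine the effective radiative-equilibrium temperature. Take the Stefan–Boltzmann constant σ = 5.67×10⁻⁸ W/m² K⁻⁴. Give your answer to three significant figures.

313 K

Averaging over the sphere, the absorbed flux is S(1−α)/4 = 545.6 W/m².
Set σT⁴ = 545.6 → T = (545.6/σ)^(1/4) = 313.2 K.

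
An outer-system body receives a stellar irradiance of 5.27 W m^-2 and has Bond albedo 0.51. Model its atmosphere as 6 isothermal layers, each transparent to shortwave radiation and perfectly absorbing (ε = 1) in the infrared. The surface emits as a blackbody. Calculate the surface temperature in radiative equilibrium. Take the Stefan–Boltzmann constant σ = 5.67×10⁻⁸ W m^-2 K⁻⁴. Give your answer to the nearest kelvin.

Top-of-atmosphere balance: σT_e⁴ = S(1−α)/4 = 0.6456 W m^-2 → T_e = 58.09 K.
For an N-layer opaque stack, T_s⁴ = (N+1)T_e⁴, hence T_s = (7)^(1/4)×58.09 K = 94.49 K.

94 K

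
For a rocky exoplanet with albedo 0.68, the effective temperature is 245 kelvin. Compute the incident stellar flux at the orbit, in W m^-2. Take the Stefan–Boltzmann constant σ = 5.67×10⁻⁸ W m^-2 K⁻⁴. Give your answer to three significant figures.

2550 W m^-2

From S(1−α)/4 = σT⁴: S = 4σT⁴/(1−α).
The emitted flux is σT⁴ = 204.3 W m^-2.
So S = 4×204.3/(1−0.68) = 2554 W m^-2.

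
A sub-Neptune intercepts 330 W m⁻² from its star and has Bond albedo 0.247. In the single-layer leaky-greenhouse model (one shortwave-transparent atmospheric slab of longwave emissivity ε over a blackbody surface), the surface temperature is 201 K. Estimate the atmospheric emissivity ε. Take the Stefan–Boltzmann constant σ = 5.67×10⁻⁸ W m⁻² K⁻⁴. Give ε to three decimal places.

0.658

TOA balance gives T_e = 181.9 K.
Inverting T_s⁴ = 2T_e⁴/(2−ε): (T_e/T_s)⁴ = 0.6712, so ε = 2(1 − 0.6712) = 0.6575.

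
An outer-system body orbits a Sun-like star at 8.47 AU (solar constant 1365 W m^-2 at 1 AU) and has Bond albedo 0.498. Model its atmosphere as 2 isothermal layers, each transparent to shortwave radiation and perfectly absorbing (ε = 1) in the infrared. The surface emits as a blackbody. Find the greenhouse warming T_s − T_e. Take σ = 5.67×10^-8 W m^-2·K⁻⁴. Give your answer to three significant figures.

25.5 K

By the inverse-square law, S = 1365/8.47² = 19.03 W m^-2.
The effective emission temperature is T_e = [S(1−α)/(4σ)]^¼ = 80.56 K.
T_s = (N+1)^(1/4)·T_e = 106.0 K.
So the greenhouse effect raises the surface by 106.0 − 80.56 = 25.46 K.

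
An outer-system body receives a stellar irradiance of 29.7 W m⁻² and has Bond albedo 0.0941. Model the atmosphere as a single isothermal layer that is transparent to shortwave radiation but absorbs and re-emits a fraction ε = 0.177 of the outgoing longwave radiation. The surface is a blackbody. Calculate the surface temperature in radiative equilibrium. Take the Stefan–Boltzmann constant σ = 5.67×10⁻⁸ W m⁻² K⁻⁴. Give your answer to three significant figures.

107 K

The planet radiates to space at T_e = [S(1−α)/(4σ)]^(1/4) = 104.4 K.
The surface balance (absorbed SW + ε·downward IR = σT_s⁴) with T_a⁴ = T_s⁴/2 reduces to T_s = T_e·[2/(2−ε)]^¼ = 106.8 K.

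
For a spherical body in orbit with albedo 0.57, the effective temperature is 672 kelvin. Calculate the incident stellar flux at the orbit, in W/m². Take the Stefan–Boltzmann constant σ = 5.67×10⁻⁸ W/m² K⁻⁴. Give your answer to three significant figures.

1.08×10^5 W/m²

Invert the energy balance for S: S = 4σT⁴/(1−α).
The emitted flux is σT⁴ = 11560 W/m².
So S = 4×11560/(1−0.57) = 1.076×10^5 W/m².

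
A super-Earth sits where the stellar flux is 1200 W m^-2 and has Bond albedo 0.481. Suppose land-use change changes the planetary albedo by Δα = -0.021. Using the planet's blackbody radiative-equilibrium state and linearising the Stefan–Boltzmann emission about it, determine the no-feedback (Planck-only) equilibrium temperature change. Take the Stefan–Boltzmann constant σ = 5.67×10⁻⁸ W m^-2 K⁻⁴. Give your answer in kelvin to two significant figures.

Reference equilibrium: T_e = [S(1−α)/(4σ)]^(1/4) = 228.9 K.
ΔF = −(S/4)Δα = −(1200/4)×(-0.021) = 6.300 W m^-2.
Planck response: λ_P = 4σT_e³ = 4·5.67×10⁻⁸·(228.9)³ = 2.721 W m^-2/K.
Hence the no-feedback warming is ΔF/(4σT_e³) = 2.32 K.

2.3 kelvin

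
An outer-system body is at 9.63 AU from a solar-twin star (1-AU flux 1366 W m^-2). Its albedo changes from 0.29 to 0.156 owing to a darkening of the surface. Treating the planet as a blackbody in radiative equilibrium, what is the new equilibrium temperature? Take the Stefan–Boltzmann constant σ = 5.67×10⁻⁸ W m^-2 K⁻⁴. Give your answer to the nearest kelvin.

By the inverse-square law, S = 1366/9.63² = 14.73 W m^-2.
T₂ = [S(1−α₂)/(4σ)]^(1/4) = [14.73·0.844/(4σ)]^(1/4) = 86.04 K.

86 K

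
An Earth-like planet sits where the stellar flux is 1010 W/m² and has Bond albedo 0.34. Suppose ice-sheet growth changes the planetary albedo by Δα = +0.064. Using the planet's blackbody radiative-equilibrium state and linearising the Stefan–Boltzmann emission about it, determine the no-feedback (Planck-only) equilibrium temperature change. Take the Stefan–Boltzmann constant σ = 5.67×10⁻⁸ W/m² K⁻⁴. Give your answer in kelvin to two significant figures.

-5.6 K

Reference equilibrium: T_e = [S(1−α)/(4σ)]^(1/4) = 232.8 K.
The change in absorbed flux is Δ[S(1−α)/4] = −SΔα/4 = -16.16 W/m².
The Planck feedback parameter is 4σT_e³ = 2.863 W/m²/K.
Hence the no-feedback warming is ΔF/(4σT_e³) = -5.64 K.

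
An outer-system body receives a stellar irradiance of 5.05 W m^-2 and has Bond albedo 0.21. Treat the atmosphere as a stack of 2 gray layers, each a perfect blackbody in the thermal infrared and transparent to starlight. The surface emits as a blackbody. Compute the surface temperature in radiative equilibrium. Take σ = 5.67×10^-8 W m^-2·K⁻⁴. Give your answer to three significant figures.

85.2 kelvin

OLR = S(1−α)/4 = 0.9974 W m^-2; the top layer radiates at T_e = 64.76 K.
Layer-by-layer balance gives σT_s⁴ = (N+1)σT_e⁴, so T_s = 3^¼·64.76 = 85.23 K.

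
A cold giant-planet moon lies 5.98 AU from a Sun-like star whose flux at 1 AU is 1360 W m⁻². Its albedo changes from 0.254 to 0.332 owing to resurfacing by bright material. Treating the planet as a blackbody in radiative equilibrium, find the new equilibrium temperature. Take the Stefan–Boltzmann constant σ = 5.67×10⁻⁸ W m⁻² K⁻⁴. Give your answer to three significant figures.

103 K

Flux at the orbit: S = 1360/(5.98)² = 38.03 W m⁻².
New equilibrium: T₂ = [(1−0.332)·38.03/(4σ)]^(1/4) = 102.9 K.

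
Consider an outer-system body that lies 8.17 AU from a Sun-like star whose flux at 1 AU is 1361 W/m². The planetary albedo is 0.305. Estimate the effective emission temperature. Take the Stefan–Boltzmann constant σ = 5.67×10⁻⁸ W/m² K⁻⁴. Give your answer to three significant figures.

88.9 K

By the inverse-square law, S = 1361/8.17² = 20.39 W/m².
Averaging over the sphere, the absorbed flux is S(1−α)/4 = 3.543 W/m².
In equilibrium σT⁴ equals this, so T = 88.91 K.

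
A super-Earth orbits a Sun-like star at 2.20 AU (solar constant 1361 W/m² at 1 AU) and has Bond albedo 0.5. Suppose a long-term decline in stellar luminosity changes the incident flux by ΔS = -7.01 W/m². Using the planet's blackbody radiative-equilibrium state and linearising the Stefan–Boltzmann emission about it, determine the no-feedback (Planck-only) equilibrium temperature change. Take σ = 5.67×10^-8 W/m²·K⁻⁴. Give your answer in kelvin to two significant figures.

-0.98 kelvin

By the inverse-square law, S = 1361/2.20² = 281.2 W/m².
The baseline emission temperature is T_e = 157.8 K.
Only a fraction (1−α) is absorbed and it's spread over 4πR², so ΔF = (1−α)ΔS/4 = -0.8762 W/m².
The Planck feedback parameter is 4σT_e³ = 0.8910 W/m²/K.
ΔT₀ = ΔF/λ_P = -0.8762/0.8910 = -0.983 K.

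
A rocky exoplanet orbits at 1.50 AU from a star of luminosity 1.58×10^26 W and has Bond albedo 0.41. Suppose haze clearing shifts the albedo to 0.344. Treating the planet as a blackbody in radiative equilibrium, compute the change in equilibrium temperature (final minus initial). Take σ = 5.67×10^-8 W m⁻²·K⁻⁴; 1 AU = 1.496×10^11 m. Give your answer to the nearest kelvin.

4 K

d = 1.50 × 1.496×10^11 m = 2.244×10^11 m.
Spreading L over a sphere of radius d: S = 1.58×10^26/(4π·2.24×10^11²) = 249.7 W m⁻².
Initial: T₁ = [S(1−0.41)/(4σ)]^(1/4) = 159.6 K.
With α = 0.344, T₂ = 163.9 K.
Change: 163.9 − 159.6 = 4.289 K.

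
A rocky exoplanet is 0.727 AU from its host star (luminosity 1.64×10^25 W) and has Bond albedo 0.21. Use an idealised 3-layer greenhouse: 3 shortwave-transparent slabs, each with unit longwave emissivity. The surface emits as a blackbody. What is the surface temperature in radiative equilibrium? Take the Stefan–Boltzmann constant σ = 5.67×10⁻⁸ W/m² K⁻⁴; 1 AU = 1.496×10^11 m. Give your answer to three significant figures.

198 K

d = 0.727 × 1.496×10^11 m = 1.088×10^11 m.
Flux at the orbit: S = L/(4πd²) = 1.64×10^25/(4π·(1.09×10^11)²) = 110.3 W/m².
OLR = S(1−α)/4 = 21.79 W/m²; the top layer radiates at T_e = 140.0 K.
For an N-layer opaque stack, T_s⁴ = (N+1)T_e⁴, hence T_s = (4)^(1/4)×140.0 K = 198.0 K.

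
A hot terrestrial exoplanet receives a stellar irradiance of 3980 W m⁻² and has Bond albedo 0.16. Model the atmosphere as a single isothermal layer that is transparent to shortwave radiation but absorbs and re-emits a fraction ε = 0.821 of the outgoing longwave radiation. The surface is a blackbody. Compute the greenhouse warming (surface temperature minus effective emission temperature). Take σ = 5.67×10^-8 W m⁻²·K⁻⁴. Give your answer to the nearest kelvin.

49 K

Effective emission temperature (TOA balance): σT_e⁴ = S(1−α)/4 = 835.8 W m⁻² → T_e = 348.4 K.
Surface balance with a leaky layer gives σT_s⁴ = σT_e⁴·2/(2−ε), so T_s = T_e·[2/(2−0.821)]^(1/4) = 397.7 K.
T_s − T_e = 397.7 − 348.4 = 49.22 K.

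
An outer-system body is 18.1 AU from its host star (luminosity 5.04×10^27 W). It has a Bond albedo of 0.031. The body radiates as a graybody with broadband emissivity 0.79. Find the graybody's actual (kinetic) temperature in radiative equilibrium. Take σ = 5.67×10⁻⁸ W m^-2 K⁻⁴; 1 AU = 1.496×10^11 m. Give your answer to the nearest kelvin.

Orbital distance: d = 18.1 AU = 2.708×10^12 m.
S = L/(4πd²) = 54.70 W m^-2.
Absorbed flux (global mean): S(1−α)/4 = 54.70·0.969/4 = 13.25 W m^-2.
Equating to εσT⁴ with ε = 0.79: T = (13.25/0.79σ)^(1/4) = 131.1 K.

131 K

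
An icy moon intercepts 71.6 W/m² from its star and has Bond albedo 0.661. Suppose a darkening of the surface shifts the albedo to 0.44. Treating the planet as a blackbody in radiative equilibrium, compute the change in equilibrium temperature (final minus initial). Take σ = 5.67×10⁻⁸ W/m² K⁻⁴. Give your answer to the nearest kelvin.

14 K

Before: T₁ = [71.60·0.339/(4σ)]^(1/4) = 101.7 K.
Final:   T₂ = [S(1−0.44)/(4σ)]^(1/4) = 115.3 K.
ΔT = T₂ − T₁ = 13.60 K.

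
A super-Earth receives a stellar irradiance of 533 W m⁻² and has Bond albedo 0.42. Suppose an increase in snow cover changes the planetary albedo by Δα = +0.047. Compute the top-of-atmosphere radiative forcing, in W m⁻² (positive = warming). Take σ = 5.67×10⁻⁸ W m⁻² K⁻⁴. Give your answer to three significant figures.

TOA radiative forcing: ΔF = −S·Δα/4 = −533.0·(+0.047)/4 = -6.263 W m⁻².

-6.26 W m⁻²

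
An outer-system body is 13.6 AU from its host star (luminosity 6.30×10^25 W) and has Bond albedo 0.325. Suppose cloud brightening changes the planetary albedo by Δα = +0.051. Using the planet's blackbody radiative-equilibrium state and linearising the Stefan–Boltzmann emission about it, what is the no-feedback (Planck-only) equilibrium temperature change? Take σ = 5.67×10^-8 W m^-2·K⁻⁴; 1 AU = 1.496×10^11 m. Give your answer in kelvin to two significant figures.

d = 13.6 × 1.496×10^11 m = 2.035×10^12 m.
Flux at the orbit: S = L/(4πd²) = 6.30×10^25/(4π·(2.03×10^12)²) = 1.211 W m^-2.
The baseline emission temperature is T_e = 43.57 K.
ΔF = −(S/4)Δα = −(1.211/4)×(+0.051) = -0.01544 W m^-2.
Linearising σT⁴ gives d(σT⁴)/dT = 4σT_e³ = 0.01876 W m^-2 per K.
Hence the no-feedback warming is ΔF/(4σT_e³) = -0.823 K.

-0.82 kelvin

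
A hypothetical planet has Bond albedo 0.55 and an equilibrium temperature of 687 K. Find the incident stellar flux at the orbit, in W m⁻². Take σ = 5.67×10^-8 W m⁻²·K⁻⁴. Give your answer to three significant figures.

From S(1−α)/4 = σT⁴: S = 4σT⁴/(1−α).
The emitted flux is σT⁴ = 12630 W m⁻².
S = 4·12630/0.45 = 1.123×10^5 W m⁻².

1.12×10^5 W m⁻²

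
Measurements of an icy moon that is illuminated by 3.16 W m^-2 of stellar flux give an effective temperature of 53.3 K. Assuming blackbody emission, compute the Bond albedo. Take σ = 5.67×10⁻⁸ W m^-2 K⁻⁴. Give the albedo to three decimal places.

Energy balance: S(1−α)/4 = σT⁴, so 1−α = 4σT⁴/S.
σT⁴ = 0.4576 W m^-2, so 4σT⁴ = 1.830 W m^-2.
Hence α = 1 − 1.830/3.160 = 0.4208.

0.421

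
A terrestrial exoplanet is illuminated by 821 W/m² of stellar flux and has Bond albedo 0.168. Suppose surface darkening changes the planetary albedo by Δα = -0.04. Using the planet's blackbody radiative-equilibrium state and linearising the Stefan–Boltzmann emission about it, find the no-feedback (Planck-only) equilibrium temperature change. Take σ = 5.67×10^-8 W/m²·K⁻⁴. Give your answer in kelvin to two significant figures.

Reference equilibrium: T_e = [S(1−α)/(4σ)]^(1/4) = 234.3 K.
ΔF = −(S/4)Δα = −(821.0/4)×(-0.04) = 8.210 W/m².
The Planck feedback parameter is 4σT_e³ = 2.916 W/m²/K.
Hence the no-feedback warming is ΔF/(4σT_e³) = 2.82 K.

2.8 kelvin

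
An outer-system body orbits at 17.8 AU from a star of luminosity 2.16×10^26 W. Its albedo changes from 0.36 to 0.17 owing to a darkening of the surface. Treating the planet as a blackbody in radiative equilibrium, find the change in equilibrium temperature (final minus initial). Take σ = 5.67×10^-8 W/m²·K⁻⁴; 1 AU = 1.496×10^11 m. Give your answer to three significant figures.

3.43 K

Orbital distance: d = 17.8 AU = 2.663×10^12 m.
S = L/(4πd²) = 2.424 W/m².
Before: T₁ = [2.424·0.64/(4σ)]^(1/4) = 51.14 K.
After:  T₂ = [2.424·0.83/(4σ)]^(1/4) = 54.58 K.
Change: 54.58 − 51.14 = 3.434 K.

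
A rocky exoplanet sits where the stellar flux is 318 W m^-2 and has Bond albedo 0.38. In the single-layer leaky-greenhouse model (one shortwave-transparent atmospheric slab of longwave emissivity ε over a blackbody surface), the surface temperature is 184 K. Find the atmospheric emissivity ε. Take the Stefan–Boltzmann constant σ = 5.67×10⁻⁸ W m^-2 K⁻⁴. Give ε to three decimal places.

0.483

TOA balance gives T_e = 171.7 K.
T_s⁴ = T_e⁴·2/(2−ε) → ε = 2 − 2(T_e/T_s)⁴ = 2 − 2·(171.7/184)⁴ = 0.4832.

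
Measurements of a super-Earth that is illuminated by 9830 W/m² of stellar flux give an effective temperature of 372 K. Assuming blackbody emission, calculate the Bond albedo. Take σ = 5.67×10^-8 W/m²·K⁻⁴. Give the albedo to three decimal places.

0.558

Energy balance: S(1−α)/4 = σT⁴, so 1−α = 4σT⁴/S.
4σT⁴ = 4·5.67×10⁻⁸·(372)⁴ = 4343 W/m².
Hence α = 1 − 4343/9830 = 0.5582.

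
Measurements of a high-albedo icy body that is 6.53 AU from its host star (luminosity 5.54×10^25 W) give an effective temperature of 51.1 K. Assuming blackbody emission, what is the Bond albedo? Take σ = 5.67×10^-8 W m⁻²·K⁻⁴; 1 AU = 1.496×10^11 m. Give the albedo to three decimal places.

0.665

d = 6.53 × 1.496×10^11 m = 9.769×10^11 m.
Flux at the orbit: S = L/(4πd²) = 5.54×10^25/(4π·(9.77×10^11)²) = 4.620 W m⁻².
Energy balance: S(1−α)/4 = σT⁴, so 1−α = 4σT⁴/S.
4σT⁴ = 4·5.67×10⁻⁸·(51.1)⁴ = 1.546 W m⁻².
Hence α = 1 − 1.546/4.620 = 0.6653.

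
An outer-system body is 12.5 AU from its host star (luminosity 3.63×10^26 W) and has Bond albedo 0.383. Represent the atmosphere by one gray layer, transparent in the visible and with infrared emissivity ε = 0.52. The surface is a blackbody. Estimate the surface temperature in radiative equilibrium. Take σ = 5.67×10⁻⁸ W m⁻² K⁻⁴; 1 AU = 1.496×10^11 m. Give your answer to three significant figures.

d = 12.5 × 1.496×10^11 m = 1.870×10^12 m.
S = L/(4πd²) = 8.261 W m⁻².
At the top of the atmosphere, σT_e⁴ = S(1−α)/4 = 1.274 W m⁻², giving T_e = 68.85 K.
Surface balance with a leaky layer gives σT_s⁴ = σT_e⁴·2/(2−ε), so T_s = T_e·[2/(2−0.52)]^(1/4) = 74.23 K.

74.2 kelvin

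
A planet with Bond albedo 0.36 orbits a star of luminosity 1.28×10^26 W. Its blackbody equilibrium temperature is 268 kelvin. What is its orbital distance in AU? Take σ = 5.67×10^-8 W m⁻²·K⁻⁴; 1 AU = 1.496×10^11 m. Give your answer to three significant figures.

The flux needed for this T is 4σT⁴/(1−0.36) = 1828 W m⁻².
S = L/(4πd²) → d = √(L/4πS) = √(1.28×10^26/(4π·1828)) = 7.464×10^10 m = 0.4990 AU.

0.499 AU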